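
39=39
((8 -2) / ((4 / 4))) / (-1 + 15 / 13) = 39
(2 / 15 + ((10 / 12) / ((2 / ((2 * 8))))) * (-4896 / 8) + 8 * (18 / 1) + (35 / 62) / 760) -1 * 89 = -4024.87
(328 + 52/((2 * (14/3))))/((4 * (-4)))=-2335/112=-20.85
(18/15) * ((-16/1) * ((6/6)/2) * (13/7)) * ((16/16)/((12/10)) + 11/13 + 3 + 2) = -4168/35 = -119.09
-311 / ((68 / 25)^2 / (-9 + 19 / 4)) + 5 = 183.65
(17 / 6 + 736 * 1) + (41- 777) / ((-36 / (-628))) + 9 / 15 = -1088971 / 90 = -12099.68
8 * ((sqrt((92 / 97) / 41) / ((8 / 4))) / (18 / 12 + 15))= 16 * sqrt(91471) / 131241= 0.04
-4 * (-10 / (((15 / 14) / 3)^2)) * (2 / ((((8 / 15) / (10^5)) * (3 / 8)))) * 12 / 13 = 3763200000 / 13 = 289476923.08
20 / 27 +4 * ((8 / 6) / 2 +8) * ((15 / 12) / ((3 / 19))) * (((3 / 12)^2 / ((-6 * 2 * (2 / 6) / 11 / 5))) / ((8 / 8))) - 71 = -264479 / 864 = -306.11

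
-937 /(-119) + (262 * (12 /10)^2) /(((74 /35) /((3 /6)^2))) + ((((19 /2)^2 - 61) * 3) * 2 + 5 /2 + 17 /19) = 96782573 /418285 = 231.38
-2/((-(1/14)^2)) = 392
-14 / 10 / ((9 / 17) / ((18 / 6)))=-119 / 15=-7.93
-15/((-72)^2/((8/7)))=-5/1512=-0.00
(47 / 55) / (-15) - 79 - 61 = -115547 / 825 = -140.06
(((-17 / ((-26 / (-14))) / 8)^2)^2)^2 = 40213853471634241 / 13685690504052736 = 2.94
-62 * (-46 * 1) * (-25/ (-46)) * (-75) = -116250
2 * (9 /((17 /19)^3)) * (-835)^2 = 86080792950 /4913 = 17521024.41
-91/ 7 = -13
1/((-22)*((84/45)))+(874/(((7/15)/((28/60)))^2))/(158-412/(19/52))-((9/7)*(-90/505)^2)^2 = -3833161095201899/4133053524770632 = -0.93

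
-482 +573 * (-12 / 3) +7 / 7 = -2773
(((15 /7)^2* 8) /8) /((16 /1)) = 225 /784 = 0.29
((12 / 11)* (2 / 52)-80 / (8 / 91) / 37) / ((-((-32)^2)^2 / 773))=25104721 / 1387003904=0.02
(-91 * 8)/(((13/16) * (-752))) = 56/47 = 1.19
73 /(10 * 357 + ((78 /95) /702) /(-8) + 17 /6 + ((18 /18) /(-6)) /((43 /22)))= 0.02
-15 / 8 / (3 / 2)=-5 / 4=-1.25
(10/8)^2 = 25/16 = 1.56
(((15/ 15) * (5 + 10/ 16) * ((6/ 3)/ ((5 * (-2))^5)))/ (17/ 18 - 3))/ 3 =27/ 1480000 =0.00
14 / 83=0.17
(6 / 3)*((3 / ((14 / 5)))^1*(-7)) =-15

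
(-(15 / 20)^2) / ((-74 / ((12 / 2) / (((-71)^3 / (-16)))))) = 27 / 13242707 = 0.00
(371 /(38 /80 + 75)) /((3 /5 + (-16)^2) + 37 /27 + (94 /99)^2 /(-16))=2908936800 /152629490833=0.02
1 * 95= 95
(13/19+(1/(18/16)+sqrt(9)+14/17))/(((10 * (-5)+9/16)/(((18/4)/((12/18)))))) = -0.74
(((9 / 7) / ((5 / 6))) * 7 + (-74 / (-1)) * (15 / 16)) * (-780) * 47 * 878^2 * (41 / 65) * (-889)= 6352764065426646 / 5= 1270552813085329.20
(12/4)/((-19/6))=-0.95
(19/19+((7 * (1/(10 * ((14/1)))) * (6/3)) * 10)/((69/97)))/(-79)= -166/5451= -0.03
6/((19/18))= 108/19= 5.68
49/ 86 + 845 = 72719/ 86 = 845.57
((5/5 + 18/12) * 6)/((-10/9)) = -27/2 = -13.50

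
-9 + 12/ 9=-23/ 3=-7.67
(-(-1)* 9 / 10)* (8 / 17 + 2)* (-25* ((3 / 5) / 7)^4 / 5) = -0.00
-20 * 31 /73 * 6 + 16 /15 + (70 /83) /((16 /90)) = -16413199 /363540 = -45.15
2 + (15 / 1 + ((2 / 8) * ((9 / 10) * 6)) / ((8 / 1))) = 2747 / 160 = 17.17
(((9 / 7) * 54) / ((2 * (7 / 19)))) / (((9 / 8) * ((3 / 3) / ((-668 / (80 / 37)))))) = -6339654 / 245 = -25876.14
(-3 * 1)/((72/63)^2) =-147/64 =-2.30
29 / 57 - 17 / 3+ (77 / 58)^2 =-217021 / 63916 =-3.40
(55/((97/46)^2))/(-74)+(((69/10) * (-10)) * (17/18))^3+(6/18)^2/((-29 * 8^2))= -4827960542506855/17445640896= -276743.09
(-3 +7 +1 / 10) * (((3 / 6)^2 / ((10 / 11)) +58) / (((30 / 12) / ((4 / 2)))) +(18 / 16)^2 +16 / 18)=28796473 / 144000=199.98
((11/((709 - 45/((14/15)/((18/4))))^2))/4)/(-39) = -2156/7402423431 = -0.00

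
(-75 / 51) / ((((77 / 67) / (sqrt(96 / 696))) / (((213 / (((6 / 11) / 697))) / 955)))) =-975185*sqrt(29) / 38773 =-135.44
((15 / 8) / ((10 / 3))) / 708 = 3 / 3776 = 0.00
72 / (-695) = -72 / 695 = -0.10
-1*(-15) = 15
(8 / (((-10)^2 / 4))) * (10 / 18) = 8 / 45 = 0.18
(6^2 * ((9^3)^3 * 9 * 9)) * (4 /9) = 502096953744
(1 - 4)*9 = -27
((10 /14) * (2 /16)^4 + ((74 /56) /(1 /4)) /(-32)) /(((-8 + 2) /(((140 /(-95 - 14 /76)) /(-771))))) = 149815 /2855635968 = 0.00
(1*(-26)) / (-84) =13 / 42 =0.31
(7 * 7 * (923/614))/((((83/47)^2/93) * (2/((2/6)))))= 366.10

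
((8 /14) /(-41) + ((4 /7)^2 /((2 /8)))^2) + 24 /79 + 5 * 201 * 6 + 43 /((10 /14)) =236890130089 /38884195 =6092.20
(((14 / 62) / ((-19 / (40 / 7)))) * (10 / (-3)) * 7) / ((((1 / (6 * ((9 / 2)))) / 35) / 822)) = 1230906.62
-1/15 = -0.07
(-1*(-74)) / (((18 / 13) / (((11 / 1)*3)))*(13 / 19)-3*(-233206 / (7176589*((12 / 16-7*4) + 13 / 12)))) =2962.07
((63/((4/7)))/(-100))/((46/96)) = -1323/575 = -2.30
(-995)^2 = 990025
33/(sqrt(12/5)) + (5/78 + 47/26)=73/39 + 11*sqrt(15)/2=23.17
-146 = -146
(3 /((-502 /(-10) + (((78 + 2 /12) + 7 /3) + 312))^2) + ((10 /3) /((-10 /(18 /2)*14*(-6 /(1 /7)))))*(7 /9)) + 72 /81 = 489966625 /548753212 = 0.89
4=4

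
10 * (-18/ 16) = -45/ 4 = -11.25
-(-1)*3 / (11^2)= 3 / 121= 0.02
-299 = -299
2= 2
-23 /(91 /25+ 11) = -575 /366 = -1.57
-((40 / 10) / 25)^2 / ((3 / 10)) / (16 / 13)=-26 / 375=-0.07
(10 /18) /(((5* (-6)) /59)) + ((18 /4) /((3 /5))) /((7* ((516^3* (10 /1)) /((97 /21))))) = -9807135413 /8976022272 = -1.09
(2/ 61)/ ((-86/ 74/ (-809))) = 59866/ 2623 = 22.82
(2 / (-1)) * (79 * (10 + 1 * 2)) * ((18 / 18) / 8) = -237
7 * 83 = 581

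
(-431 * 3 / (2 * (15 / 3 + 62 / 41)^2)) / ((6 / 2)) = -5.08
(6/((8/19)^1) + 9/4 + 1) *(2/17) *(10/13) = 350/221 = 1.58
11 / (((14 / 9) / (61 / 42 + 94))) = 132297 / 196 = 674.98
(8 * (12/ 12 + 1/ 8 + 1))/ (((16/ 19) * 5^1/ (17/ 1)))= 68.64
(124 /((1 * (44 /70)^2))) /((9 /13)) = 493675 /1089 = 453.33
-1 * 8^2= -64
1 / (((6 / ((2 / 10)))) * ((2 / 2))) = 1 / 30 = 0.03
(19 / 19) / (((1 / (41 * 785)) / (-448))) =-14418880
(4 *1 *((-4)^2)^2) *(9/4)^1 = 2304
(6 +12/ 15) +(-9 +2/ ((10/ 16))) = 1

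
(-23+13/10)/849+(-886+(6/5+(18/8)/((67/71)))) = -1003918091/1137660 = -882.44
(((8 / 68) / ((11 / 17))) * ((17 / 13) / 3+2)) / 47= 190 / 20163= 0.01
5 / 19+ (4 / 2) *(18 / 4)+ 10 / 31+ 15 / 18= 36821 / 3534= 10.42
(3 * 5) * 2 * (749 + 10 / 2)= 22620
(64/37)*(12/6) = 128/37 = 3.46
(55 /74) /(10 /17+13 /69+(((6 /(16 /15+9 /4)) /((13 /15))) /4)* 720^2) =166900305 /60747686080018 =0.00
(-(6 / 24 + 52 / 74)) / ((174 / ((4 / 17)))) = -47 / 36482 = -0.00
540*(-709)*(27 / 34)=-5168610 / 17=-304035.88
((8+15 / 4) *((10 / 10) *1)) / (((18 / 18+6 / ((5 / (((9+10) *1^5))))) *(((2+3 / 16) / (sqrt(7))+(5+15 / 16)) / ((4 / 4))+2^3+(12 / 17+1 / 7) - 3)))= 10547270 / 250560153 - 279650 *sqrt(7) / 250560153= 0.04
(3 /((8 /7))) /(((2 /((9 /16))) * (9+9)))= 21 /512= 0.04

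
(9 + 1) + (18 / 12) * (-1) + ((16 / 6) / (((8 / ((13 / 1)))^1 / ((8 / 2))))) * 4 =467 / 6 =77.83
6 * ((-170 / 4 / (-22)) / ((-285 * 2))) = -17 / 836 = -0.02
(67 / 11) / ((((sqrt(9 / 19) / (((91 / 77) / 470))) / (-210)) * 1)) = -6097 * sqrt(19) / 5687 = -4.67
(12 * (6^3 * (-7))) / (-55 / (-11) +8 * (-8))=18144 / 59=307.53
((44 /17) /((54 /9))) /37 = 22 /1887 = 0.01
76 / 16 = 19 / 4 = 4.75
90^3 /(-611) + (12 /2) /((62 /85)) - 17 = -22765192 /18941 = -1201.90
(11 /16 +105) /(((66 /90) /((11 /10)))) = 5073 /32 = 158.53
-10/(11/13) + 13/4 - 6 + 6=-377/44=-8.57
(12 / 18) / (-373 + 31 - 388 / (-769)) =-769 / 393915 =-0.00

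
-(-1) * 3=3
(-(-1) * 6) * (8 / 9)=16 / 3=5.33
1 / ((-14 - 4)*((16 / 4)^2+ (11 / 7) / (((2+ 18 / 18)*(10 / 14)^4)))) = -625 / 202638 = -0.00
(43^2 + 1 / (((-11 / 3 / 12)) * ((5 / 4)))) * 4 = 406204 / 55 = 7385.53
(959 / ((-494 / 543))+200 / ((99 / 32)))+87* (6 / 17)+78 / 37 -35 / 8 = -118253322743 / 123047496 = -961.04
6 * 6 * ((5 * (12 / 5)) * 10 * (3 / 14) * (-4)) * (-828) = 21461760 / 7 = 3065965.71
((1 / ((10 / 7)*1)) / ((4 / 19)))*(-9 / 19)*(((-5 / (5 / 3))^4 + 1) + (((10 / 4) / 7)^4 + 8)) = -141.78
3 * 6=18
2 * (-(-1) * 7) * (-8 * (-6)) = 672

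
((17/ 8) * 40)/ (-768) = -85/ 768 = -0.11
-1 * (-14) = 14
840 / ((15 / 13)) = 728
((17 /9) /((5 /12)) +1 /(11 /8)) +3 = 1363 /165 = 8.26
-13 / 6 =-2.17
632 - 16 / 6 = 1888 / 3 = 629.33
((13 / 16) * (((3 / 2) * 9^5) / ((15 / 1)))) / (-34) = -767637 / 5440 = -141.11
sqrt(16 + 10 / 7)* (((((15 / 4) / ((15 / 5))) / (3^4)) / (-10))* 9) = -sqrt(854) / 504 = -0.06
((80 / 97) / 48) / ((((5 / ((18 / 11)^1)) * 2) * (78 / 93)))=93 / 27742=0.00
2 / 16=1 / 8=0.12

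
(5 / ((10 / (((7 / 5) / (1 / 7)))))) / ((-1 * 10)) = -49 / 100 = -0.49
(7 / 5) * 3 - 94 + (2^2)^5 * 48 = 245311 / 5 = 49062.20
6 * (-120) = -720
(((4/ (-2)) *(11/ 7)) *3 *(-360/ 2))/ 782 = 5940/ 2737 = 2.17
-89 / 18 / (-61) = 89 / 1098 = 0.08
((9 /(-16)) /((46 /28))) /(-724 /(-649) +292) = -5841 /5000384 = -0.00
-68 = -68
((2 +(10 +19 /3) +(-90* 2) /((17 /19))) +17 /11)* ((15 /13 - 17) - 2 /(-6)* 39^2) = -649405580 /7293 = -89045.05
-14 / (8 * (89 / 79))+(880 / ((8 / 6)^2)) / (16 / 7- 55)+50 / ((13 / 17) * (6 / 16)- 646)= -14126525661 / 1281776932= -11.02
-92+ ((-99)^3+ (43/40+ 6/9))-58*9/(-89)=-10363694639/10680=-970383.39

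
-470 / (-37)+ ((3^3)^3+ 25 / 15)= 2186408 / 111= 19697.37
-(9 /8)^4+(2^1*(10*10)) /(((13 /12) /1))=9745107 /53248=183.01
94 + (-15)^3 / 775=2779 / 31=89.65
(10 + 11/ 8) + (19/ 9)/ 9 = 7523/ 648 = 11.61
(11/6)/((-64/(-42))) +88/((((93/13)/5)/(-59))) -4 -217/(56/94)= -23783383/5952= -3995.86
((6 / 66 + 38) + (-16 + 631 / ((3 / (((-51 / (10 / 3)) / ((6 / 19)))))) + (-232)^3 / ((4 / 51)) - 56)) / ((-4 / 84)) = 735603868503 / 220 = 3343653947.74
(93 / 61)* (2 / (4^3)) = 93 / 1952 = 0.05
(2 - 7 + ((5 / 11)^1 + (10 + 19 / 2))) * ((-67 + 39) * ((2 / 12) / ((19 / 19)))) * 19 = -43757 / 33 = -1325.97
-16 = -16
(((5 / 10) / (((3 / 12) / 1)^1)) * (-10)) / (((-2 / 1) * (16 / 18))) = 45 / 4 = 11.25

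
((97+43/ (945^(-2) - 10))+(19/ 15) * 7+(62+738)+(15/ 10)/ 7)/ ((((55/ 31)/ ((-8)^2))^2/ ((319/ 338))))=48261994175233829888/ 43578498838875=1107472.62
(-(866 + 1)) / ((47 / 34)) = -29478 / 47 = -627.19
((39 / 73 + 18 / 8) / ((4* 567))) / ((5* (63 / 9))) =271 / 7726320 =0.00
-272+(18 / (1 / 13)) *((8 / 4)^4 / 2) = 1600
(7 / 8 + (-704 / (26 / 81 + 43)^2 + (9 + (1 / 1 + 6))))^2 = 21831792095757609 / 80191451881024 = 272.25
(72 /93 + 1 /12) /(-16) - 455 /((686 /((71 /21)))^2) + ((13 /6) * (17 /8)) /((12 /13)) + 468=1159070429977 /2450863968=472.92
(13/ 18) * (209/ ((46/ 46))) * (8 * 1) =10868/ 9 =1207.56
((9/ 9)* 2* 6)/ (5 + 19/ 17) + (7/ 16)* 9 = 1227/ 208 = 5.90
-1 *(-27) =27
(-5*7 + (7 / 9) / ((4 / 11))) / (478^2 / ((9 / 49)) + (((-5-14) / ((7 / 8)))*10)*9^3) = -8281 / 273589168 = -0.00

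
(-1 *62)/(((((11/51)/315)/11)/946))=-942244380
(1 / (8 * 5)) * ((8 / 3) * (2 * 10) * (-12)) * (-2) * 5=160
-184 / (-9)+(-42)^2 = 16060 / 9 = 1784.44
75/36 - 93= -1091/12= -90.92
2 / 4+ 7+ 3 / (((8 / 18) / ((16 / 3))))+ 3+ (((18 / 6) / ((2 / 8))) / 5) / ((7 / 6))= 3399 / 70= 48.56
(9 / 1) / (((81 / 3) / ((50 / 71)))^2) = 2500 / 408321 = 0.01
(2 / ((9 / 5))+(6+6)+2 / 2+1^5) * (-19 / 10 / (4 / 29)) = -9367 / 45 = -208.16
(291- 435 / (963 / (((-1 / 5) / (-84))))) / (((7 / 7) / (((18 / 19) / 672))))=7846495 / 19126464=0.41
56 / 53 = 1.06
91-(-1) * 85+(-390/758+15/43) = 2865572/16297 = 175.83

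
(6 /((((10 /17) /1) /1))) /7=51 /35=1.46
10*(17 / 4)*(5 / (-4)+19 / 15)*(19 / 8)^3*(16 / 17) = 6859 / 768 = 8.93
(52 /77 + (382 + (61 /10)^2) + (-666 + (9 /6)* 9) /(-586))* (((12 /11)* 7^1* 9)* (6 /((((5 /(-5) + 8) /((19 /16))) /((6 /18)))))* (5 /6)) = 81209217213 /9926840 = 8180.77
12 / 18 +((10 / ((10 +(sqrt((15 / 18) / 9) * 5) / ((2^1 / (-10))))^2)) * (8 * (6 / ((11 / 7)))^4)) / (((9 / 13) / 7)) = 512096256 * sqrt(30) / 190333 +3968919014 / 259545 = 30028.46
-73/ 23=-3.17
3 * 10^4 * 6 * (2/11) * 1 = 360000/11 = 32727.27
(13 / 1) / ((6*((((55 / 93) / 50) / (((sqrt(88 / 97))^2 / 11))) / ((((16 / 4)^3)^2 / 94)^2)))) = 67612180480 / 2357003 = 28685.66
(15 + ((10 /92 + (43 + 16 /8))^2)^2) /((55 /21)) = 77861589970353 /49252016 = 1580881.28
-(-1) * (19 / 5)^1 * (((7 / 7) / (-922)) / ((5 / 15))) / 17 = -0.00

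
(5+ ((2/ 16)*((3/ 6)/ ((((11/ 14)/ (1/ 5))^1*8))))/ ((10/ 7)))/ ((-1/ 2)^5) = -160.04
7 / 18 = 0.39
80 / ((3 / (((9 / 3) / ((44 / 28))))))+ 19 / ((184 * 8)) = 824529 / 16192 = 50.92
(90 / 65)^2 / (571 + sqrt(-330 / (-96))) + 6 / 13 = 136618314 / 293868523-432 * sqrt(55) / 293868523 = 0.46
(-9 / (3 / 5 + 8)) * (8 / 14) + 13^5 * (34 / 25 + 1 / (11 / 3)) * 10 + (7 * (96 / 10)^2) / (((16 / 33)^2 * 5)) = 2509220793127 / 413875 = 6062750.33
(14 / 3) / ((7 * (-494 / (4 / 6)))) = -2 / 2223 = -0.00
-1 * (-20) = 20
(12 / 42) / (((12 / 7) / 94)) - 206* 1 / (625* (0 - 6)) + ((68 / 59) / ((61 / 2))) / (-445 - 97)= 9583540254 / 609580625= 15.72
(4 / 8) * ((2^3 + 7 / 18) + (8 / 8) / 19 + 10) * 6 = 6307 / 114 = 55.32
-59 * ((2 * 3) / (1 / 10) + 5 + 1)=-3894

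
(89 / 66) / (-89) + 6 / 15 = 127 / 330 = 0.38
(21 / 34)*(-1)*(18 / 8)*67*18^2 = -1025703 / 34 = -30167.74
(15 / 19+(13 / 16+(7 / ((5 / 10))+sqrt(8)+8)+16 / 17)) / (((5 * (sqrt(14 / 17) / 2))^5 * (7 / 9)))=41616 * sqrt(119) / 7503125+19406367 * sqrt(238) / 570237500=0.59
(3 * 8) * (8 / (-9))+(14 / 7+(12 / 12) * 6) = -40 / 3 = -13.33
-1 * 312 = -312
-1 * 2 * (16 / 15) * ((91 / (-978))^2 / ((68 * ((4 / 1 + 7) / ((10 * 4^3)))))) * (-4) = 8479744 / 134146881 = 0.06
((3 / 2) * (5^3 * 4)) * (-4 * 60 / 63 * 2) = -40000 / 7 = -5714.29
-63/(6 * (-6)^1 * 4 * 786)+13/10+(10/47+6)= 22204573/2955360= 7.51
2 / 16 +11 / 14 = 51 / 56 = 0.91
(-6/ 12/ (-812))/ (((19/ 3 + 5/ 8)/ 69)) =207/ 33901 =0.01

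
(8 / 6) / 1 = 4 / 3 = 1.33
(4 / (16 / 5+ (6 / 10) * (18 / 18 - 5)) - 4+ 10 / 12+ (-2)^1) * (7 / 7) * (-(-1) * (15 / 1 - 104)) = 89 / 6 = 14.83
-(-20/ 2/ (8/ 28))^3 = 42875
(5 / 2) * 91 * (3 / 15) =91 / 2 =45.50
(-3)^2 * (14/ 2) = 63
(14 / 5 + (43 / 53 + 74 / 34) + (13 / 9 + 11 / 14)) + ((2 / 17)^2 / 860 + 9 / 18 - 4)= 4.52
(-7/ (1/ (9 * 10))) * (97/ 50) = -6111/ 5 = -1222.20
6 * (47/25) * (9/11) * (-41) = -104058/275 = -378.39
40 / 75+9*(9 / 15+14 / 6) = 26.93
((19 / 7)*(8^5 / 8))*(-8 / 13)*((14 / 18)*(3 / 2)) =-311296 / 39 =-7981.95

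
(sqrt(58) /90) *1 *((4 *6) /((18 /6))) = 0.68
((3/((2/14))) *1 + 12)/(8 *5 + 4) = 3/4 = 0.75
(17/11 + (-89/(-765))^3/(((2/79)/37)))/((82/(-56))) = -530439987098/201911403375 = -2.63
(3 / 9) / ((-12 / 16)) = -4 / 9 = -0.44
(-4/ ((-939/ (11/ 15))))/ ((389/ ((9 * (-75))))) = -660/ 121757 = -0.01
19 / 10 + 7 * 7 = 509 / 10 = 50.90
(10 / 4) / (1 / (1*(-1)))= -5 / 2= -2.50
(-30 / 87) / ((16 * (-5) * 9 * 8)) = 1 / 16704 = 0.00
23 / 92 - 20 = -79 / 4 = -19.75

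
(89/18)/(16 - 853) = -89/15066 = -0.01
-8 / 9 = -0.89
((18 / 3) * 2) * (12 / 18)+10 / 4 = 21 / 2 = 10.50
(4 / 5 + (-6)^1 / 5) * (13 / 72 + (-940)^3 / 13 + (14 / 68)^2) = 17282791811693 / 676260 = 25556430.68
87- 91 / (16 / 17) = -155 / 16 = -9.69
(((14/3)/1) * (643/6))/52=4501/468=9.62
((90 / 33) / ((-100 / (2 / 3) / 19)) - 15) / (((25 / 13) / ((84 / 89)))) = -921648 / 122375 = -7.53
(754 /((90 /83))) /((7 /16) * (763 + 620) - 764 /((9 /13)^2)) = -4505904 /6408475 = -0.70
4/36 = 1/9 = 0.11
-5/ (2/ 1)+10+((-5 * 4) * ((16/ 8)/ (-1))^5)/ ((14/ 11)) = 7145/ 14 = 510.36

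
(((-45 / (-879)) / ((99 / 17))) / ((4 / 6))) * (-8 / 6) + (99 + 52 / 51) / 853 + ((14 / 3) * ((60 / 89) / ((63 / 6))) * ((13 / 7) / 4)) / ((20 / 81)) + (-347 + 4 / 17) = -10077433656369 / 29116978429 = -346.10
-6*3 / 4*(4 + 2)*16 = -432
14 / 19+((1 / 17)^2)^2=1169313 / 1586899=0.74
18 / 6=3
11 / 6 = 1.83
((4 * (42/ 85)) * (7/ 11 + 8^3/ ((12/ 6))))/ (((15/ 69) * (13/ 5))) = 897.41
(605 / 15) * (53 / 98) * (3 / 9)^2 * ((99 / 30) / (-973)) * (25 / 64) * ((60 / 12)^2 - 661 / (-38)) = -0.14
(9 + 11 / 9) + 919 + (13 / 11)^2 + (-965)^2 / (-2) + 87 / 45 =-5060364631 / 10890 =-464679.95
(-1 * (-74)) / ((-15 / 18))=-88.80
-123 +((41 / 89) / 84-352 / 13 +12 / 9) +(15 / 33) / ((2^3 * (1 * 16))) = -148.73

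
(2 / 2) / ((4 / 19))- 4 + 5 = 23 / 4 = 5.75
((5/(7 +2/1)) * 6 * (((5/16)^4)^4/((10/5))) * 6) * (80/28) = 3814697265625/16140901064495857664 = 0.00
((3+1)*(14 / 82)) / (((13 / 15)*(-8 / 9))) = -945 / 1066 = -0.89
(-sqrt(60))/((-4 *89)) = sqrt(15)/178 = 0.02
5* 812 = 4060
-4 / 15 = -0.27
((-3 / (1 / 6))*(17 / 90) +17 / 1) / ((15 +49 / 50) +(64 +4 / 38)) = 12920 / 76081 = 0.17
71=71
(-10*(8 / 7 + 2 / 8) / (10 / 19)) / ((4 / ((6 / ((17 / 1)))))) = -2223 / 952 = -2.34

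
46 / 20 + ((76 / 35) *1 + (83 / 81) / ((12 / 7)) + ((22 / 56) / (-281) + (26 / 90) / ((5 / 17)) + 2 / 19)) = 1397494531 / 227040975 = 6.16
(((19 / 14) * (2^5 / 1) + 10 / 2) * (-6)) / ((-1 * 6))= 339 / 7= 48.43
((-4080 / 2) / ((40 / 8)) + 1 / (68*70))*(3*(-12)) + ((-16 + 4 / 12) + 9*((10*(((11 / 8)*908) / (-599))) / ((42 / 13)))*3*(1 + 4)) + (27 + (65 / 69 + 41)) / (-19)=2148986274224 / 155748985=13797.75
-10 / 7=-1.43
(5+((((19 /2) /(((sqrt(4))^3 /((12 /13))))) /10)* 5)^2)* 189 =10835181 /10816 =1001.77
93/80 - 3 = -147/80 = -1.84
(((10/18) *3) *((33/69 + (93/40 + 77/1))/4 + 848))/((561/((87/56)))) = 8420701/2102016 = 4.01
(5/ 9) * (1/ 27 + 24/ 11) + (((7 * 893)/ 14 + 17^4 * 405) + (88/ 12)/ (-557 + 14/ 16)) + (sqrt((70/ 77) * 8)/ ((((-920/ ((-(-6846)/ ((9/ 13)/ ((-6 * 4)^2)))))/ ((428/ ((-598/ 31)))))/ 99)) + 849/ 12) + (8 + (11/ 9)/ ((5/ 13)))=2681807582147927/ 79281180 + 13079912832 * sqrt(55)/ 2645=70500723.59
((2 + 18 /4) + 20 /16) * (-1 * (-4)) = 31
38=38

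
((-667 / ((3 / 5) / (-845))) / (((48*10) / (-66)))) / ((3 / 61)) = -2626289.34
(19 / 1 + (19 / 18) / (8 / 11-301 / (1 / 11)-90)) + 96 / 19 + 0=307673107 / 12791826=24.05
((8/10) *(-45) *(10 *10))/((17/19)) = -68400/17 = -4023.53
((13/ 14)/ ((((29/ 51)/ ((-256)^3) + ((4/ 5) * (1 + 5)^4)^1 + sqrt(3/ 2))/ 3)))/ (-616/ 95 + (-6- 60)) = -17576943723492567574118400/ 474181478507552546606451784901 + 8476535360757694464000 * sqrt(6)/ 474181478507552546606451784901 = -0.00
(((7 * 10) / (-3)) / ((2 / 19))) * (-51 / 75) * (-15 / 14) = -161.50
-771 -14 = -785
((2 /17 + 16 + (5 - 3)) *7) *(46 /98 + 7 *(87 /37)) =1350448 /629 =2146.98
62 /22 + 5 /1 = 7.82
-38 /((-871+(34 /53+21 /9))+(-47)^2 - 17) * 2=-3021 /52628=-0.06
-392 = -392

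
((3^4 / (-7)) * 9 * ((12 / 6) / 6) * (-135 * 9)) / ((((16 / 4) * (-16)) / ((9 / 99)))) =-295245 / 4928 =-59.91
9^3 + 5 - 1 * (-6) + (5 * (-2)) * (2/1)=720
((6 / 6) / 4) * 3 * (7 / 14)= 3 / 8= 0.38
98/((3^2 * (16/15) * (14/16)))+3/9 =12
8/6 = 4/3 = 1.33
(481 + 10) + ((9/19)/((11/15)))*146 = 122329/209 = 585.31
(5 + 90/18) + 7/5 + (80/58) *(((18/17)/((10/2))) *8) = 33861/2465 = 13.74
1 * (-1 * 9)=-9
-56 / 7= -8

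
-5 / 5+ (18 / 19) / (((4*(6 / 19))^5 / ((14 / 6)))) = -414857 / 1327104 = -0.31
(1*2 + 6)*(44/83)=352/83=4.24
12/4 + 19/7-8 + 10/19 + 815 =108161/133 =813.24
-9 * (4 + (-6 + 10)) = -72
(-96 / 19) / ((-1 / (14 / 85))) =1344 / 1615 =0.83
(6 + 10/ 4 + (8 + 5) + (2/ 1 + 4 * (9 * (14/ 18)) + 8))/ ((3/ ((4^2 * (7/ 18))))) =3332/ 27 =123.41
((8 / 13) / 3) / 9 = 8 / 351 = 0.02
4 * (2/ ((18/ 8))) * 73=2336/ 9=259.56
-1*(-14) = 14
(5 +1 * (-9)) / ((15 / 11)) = -44 / 15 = -2.93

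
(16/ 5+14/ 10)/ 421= 23/ 2105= 0.01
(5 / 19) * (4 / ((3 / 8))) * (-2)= -320 / 57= -5.61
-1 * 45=-45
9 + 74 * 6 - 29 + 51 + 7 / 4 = 1907 / 4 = 476.75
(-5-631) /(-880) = 159 /220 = 0.72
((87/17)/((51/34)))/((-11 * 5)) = -58/935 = -0.06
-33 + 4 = -29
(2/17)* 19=38/17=2.24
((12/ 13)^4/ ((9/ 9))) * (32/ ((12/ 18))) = 995328/ 28561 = 34.85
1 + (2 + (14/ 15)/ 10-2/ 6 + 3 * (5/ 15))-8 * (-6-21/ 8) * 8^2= 110494/ 25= 4419.76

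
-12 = -12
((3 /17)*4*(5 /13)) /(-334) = -30 /36907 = -0.00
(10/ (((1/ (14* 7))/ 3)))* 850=2499000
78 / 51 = 26 / 17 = 1.53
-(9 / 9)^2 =-1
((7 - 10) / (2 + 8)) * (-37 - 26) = 189 / 10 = 18.90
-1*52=-52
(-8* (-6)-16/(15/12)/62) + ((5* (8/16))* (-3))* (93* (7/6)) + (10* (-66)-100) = -946093/620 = -1525.96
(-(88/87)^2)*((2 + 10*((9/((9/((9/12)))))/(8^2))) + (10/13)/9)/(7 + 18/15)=-19957135/72616986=-0.27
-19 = -19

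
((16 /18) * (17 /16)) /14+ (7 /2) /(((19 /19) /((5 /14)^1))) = 83 /63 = 1.32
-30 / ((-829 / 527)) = 15810 / 829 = 19.07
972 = 972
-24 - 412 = -436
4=4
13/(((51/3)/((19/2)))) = 247/34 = 7.26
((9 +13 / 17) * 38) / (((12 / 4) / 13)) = 82004 / 51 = 1607.92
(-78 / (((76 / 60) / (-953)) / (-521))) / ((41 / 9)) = -5228281890 / 779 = -6711530.03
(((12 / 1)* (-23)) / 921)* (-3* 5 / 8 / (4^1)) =345 / 2456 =0.14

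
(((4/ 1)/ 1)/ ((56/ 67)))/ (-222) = -67/ 3108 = -0.02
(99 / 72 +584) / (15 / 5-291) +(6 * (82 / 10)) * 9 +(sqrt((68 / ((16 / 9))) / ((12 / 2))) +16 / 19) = sqrt(102) / 4 +32219833 / 72960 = 444.13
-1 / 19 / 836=-1 / 15884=-0.00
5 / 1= 5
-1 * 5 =-5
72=72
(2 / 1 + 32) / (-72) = -17 / 36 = -0.47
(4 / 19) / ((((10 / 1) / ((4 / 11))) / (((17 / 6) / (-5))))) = -0.00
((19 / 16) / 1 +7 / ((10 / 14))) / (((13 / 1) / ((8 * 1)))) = 879 / 130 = 6.76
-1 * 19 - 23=-42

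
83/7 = 11.86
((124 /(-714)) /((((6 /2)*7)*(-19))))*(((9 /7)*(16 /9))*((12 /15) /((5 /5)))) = 3968 /4985505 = 0.00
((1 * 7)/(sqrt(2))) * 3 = 21 * sqrt(2)/2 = 14.85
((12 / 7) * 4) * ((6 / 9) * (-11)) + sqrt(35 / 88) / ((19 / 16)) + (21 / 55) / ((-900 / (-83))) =-5803933 / 115500 + 4 * sqrt(770) / 209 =-49.72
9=9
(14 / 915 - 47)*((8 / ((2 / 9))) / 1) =-515892 / 305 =-1691.45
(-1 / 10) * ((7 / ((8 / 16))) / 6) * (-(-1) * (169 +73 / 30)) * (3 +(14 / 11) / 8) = -5004139 / 39600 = -126.37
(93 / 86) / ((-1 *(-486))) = 31 / 13932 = 0.00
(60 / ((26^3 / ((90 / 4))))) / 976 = 675 / 8577088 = 0.00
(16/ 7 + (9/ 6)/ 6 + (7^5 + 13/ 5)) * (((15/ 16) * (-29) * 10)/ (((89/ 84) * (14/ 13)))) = -4005869.13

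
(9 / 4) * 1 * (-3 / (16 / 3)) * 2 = -81 / 32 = -2.53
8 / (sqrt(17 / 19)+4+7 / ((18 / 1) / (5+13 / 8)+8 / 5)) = 1.22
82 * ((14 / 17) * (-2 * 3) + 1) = -5494 / 17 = -323.18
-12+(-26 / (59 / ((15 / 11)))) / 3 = -7918 / 649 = -12.20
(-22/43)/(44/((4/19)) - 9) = -11/4300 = -0.00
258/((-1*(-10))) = 129/5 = 25.80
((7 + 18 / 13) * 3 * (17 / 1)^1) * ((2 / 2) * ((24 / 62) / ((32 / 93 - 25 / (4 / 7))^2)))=297784512 / 3389432917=0.09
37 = 37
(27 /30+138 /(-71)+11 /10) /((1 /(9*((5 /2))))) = 90 /71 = 1.27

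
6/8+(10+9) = 79/4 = 19.75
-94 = -94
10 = 10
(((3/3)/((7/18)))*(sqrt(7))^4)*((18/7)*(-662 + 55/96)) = -1714419/8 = -214302.38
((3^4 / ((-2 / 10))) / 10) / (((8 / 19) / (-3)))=4617 / 16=288.56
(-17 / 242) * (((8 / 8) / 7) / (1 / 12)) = -102 / 847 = -0.12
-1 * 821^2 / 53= -12717.75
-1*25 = -25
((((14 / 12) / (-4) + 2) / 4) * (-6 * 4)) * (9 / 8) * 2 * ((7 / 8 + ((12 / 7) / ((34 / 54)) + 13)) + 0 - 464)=157167063 / 15232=10318.22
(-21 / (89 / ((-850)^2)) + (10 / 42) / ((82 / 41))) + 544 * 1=-635211083 / 3738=-169933.41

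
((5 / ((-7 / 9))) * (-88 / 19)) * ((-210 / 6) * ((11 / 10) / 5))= -4356 / 19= -229.26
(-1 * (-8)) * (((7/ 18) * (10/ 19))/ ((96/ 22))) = 385/ 1026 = 0.38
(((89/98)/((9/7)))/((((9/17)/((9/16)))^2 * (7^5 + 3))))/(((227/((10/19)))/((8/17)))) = 1513/29232616896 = 0.00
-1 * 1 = -1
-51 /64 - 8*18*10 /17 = -93027 /1088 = -85.50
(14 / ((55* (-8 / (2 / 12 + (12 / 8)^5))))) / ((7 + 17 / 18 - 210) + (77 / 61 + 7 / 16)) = 190869 / 154873400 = 0.00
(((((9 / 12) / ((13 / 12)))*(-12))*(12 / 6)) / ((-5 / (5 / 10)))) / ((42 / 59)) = 2.33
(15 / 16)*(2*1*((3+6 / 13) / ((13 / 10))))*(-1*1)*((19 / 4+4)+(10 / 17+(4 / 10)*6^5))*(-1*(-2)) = -715979925 / 22984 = -31151.23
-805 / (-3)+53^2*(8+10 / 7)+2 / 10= 2809106 / 105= 26753.39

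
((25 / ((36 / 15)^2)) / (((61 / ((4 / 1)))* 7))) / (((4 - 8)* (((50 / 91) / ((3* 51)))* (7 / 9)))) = -49725 / 13664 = -3.64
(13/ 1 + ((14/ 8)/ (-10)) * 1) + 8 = 833/ 40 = 20.82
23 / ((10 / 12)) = 138 / 5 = 27.60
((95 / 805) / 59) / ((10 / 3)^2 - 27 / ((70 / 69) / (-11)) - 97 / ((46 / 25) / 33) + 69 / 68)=-58140 / 41704982549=-0.00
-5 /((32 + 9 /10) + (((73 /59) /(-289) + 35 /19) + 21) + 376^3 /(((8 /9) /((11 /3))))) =-16198450 /710380535818711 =-0.00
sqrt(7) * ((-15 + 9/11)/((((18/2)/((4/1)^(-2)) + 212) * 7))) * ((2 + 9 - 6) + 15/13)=-240 * sqrt(7)/6853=-0.09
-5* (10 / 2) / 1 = -25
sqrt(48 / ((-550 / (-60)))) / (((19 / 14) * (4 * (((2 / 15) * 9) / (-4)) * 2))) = -14 * sqrt(110) / 209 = -0.70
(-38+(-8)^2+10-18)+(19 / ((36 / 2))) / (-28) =17.96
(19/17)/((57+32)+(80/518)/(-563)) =2770523/220620441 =0.01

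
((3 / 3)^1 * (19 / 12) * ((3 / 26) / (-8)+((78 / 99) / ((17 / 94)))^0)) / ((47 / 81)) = 105165 / 39104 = 2.69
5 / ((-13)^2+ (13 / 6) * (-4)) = 15 / 481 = 0.03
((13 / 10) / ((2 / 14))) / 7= 13 / 10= 1.30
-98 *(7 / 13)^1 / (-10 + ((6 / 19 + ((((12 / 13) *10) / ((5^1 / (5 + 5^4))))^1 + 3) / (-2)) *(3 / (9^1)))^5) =1552442444408128 / 8134634586202082747794115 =0.00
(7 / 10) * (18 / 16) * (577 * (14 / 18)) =28273 / 80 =353.41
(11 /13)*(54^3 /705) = 577368 /3055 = 188.99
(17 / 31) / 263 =17 / 8153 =0.00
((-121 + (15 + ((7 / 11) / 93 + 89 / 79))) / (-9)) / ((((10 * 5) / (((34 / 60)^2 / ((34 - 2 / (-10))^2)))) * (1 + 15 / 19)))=72037517 / 2014913280600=0.00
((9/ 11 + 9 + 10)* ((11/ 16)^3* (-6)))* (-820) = 8111235/ 256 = 31684.51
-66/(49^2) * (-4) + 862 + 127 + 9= 2396462/2401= 998.11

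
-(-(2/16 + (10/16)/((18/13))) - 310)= 44723/144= 310.58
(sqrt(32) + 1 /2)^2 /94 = 2*sqrt(2) /47 + 129 /376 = 0.40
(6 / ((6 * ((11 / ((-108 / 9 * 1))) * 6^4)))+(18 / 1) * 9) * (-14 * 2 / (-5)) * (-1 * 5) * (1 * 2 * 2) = -5388740 / 297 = -18143.91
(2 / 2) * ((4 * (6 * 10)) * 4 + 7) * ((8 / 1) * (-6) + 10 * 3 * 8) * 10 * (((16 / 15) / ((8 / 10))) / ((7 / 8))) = 19804160 / 7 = 2829165.71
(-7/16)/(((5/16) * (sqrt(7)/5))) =-sqrt(7) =-2.65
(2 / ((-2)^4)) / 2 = 1 / 16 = 0.06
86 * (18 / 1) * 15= 23220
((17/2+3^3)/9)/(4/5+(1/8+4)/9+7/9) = 1420/733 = 1.94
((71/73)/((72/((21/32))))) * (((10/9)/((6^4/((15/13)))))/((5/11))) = 0.00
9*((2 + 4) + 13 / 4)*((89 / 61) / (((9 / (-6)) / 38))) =-187701 / 61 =-3077.07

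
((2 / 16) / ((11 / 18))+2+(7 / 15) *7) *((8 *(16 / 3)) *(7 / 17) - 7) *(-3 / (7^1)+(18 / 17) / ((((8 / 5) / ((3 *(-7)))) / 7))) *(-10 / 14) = 55981333 / 13872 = 4035.56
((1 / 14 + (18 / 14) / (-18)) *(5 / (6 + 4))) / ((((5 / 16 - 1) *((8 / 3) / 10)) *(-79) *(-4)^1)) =0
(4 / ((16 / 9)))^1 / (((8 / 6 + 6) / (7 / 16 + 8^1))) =3645 / 1408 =2.59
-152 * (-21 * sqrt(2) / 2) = 1596 * sqrt(2) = 2257.08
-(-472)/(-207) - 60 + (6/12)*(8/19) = -244120/3933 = -62.07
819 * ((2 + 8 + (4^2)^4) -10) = 53673984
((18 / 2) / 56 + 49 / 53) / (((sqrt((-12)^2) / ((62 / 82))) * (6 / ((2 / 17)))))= 99851 / 74473056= 0.00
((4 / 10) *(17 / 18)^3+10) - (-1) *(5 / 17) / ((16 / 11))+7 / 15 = 10911631 / 991440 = 11.01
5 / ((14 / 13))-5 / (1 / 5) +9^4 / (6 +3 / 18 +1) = 538869 / 602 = 895.13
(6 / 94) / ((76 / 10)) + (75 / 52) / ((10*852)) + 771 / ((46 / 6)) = 61012071479 / 606639904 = 100.57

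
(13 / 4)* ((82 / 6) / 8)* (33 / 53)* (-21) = -72.60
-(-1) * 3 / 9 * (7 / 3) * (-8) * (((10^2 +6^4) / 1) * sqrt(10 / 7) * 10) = -111680 * sqrt(70) / 9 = -103820.21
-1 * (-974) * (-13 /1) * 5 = -63310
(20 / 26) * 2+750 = 9770 / 13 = 751.54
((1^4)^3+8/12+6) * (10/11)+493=16499/33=499.97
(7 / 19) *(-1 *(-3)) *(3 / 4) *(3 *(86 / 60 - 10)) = -16191 / 760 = -21.30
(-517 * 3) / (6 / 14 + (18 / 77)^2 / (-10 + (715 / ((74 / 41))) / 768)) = -1652208253465 / 450399379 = -3668.32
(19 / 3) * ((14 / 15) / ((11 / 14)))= 7.52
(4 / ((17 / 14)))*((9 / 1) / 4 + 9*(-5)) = -2394 / 17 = -140.82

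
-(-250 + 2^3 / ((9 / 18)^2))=218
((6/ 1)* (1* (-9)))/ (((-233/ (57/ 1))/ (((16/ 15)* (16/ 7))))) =262656/ 8155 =32.21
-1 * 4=-4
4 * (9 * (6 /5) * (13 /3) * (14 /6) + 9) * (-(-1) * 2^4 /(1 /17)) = 643008 /5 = 128601.60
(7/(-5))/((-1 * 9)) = 7/45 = 0.16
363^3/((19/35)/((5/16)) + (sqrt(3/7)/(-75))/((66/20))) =1381153244625 *sqrt(21)/150961186 + 2078359402511700/75480593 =27576943.15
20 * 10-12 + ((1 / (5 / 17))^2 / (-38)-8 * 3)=155511 / 950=163.70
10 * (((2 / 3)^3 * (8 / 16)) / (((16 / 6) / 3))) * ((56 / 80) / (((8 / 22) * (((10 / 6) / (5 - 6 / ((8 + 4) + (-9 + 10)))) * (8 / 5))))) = 5.46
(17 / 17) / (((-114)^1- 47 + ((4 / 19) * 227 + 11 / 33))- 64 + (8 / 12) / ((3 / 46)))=-171 / 28498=-0.01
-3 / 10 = -0.30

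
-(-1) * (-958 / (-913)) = 958 / 913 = 1.05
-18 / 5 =-3.60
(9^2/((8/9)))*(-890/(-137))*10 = 1622025/274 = 5919.80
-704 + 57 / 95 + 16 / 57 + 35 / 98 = -2804021 / 3990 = -702.76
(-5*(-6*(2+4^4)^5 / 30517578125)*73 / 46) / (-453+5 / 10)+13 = 1150886518634491 / 127044677734375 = 9.06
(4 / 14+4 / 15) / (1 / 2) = 116 / 105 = 1.10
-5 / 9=-0.56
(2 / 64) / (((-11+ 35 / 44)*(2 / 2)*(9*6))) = -11 / 193968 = -0.00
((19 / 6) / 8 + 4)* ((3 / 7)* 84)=633 / 4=158.25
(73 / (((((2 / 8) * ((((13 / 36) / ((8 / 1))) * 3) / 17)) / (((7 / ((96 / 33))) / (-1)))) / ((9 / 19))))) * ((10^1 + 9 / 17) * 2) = -217330344 / 247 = -879879.94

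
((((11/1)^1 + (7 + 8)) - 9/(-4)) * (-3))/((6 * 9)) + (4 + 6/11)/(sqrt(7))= -113/72 + 50 * sqrt(7)/77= 0.15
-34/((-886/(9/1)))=153/443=0.35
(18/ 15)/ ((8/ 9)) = 27/ 20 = 1.35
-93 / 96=-31 / 32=-0.97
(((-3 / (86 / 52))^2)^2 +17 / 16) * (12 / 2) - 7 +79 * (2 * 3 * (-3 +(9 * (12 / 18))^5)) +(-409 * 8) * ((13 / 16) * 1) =100698946505031 / 27350408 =3681807.84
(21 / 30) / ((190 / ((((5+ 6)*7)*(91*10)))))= 49049 / 190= 258.15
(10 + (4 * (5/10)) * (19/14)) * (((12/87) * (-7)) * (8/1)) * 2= -5696/29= -196.41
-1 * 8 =-8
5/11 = 0.45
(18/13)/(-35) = -18/455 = -0.04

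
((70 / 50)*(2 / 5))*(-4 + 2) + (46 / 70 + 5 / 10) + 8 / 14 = 213 / 350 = 0.61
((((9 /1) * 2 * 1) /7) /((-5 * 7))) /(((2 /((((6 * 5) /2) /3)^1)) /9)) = -81 /49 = -1.65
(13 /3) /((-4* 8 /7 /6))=-91 /16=-5.69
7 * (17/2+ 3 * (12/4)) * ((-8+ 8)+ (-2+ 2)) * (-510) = 0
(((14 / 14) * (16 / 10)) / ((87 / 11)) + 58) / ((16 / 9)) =37977 / 1160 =32.74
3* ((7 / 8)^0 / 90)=1 / 30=0.03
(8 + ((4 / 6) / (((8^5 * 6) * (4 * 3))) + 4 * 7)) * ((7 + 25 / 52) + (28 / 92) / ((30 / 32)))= 3567994511513 / 12697731072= 280.99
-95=-95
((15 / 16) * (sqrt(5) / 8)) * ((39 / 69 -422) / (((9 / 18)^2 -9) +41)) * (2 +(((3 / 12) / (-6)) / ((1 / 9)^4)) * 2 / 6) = 1502415 * sqrt(5) / 11008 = 305.19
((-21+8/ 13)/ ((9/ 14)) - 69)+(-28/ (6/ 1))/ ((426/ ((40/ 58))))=-24263017/ 240903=-100.72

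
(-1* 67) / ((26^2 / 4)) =-0.40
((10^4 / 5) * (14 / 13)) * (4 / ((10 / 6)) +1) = 95200 / 13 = 7323.08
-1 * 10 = -10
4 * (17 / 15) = 68 / 15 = 4.53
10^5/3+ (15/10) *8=100036/3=33345.33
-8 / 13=-0.62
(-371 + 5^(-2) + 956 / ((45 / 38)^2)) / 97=125854 / 39285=3.20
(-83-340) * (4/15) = -564/5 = -112.80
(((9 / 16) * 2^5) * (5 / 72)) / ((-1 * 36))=-5 / 144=-0.03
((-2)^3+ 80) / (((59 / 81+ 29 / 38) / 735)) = 162887760 / 4591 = 35479.80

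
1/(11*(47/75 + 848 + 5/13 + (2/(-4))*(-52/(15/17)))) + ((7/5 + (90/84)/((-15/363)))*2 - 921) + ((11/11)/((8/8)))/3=-959324369621/989275980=-969.72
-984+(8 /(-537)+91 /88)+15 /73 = -3390268253 /3449688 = -982.78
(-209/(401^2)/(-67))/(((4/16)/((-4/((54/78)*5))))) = -43472/484815015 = -0.00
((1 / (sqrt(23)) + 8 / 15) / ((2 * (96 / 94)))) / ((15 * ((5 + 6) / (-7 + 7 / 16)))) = -329 / 31680- 329 * sqrt(23) / 388608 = -0.01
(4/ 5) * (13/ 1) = 52/ 5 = 10.40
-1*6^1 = -6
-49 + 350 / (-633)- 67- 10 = -80108 / 633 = -126.55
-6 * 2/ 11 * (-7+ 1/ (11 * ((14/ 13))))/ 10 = 639/ 847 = 0.75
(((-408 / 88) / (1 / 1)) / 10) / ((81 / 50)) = -85 / 297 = -0.29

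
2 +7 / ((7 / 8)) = 10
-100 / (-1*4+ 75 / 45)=300 / 7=42.86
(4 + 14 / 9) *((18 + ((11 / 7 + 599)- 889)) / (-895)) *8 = 50480 / 3759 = 13.43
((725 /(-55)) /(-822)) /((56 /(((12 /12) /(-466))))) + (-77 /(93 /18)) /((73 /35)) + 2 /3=-3459489010631 /533977552416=-6.48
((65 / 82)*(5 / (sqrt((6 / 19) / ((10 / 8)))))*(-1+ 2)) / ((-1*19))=-325*sqrt(570) / 18696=-0.42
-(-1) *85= 85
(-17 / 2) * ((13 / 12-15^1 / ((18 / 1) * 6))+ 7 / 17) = -415 / 36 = -11.53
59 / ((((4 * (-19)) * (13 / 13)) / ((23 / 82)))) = -1357 / 6232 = -0.22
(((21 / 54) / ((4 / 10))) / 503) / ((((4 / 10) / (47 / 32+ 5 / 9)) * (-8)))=-102025 / 83441664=-0.00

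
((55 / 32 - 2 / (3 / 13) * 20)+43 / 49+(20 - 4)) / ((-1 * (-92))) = -727883 / 432768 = -1.68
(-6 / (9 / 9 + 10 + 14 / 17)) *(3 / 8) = -51 / 268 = -0.19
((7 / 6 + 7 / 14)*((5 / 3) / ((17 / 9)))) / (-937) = -25 / 15929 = -0.00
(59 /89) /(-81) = -59 /7209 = -0.01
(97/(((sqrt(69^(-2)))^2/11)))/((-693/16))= -821008/7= -117286.86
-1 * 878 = -878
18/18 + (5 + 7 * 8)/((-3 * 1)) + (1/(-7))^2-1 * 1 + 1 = -2839/147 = -19.31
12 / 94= 6 / 47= 0.13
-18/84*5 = -1.07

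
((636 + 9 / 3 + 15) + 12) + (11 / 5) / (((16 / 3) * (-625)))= 33299967 / 50000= 666.00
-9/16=-0.56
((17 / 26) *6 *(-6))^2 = 93636 / 169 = 554.06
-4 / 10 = -2 / 5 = -0.40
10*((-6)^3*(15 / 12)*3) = -8100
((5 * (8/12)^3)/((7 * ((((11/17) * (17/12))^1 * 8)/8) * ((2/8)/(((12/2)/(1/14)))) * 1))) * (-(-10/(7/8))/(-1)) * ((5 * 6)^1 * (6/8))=-1536000/77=-19948.05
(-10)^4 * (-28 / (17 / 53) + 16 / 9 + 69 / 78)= -1683325000 / 1989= -846317.24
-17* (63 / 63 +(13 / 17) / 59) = -1016 / 59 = -17.22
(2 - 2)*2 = 0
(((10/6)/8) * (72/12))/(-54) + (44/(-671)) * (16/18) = -1073/13176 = -0.08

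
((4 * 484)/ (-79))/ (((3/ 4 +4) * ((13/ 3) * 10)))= -11616/ 97565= -0.12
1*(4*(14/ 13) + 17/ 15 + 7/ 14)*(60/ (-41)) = -4634/ 533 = -8.69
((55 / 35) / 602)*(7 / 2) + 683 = 822343 / 1204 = 683.01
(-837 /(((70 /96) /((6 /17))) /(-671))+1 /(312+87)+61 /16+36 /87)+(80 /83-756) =354087230696569 /1306134480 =271095.54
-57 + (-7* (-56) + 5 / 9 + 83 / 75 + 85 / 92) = 6988033 / 20700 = 337.59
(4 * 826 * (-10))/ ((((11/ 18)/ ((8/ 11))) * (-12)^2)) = -33040/ 121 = -273.06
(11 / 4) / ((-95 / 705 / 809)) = -1254759 / 76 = -16509.99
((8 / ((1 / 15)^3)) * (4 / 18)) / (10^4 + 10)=600 / 1001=0.60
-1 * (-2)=2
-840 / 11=-76.36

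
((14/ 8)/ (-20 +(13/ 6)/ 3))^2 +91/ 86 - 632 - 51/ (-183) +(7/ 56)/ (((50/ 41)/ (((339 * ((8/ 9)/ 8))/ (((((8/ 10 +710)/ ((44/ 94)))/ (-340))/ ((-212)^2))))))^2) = 957719809232043427999239789089/ 79310431444248155772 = 12075584406.64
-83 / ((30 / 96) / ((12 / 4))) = -3984 / 5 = -796.80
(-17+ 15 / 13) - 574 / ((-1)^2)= -7668 / 13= -589.85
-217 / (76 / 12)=-651 / 19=-34.26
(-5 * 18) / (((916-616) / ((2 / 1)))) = -3 / 5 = -0.60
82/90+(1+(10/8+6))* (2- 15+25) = 4496/45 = 99.91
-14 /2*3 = -21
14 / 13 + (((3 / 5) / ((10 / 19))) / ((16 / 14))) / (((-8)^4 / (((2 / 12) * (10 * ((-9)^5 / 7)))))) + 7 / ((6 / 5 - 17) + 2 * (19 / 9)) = -6550590343 / 2219376640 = -2.95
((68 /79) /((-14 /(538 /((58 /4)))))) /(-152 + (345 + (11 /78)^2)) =-222577056 /18832778321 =-0.01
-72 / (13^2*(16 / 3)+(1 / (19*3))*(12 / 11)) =-11286 / 141287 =-0.08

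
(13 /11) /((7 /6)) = 78 /77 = 1.01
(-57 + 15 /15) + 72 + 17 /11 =193 /11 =17.55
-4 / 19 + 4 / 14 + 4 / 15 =682 / 1995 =0.34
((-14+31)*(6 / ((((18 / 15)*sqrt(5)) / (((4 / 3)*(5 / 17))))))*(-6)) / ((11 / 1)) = -40*sqrt(5) / 11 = -8.13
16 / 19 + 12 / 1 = 244 / 19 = 12.84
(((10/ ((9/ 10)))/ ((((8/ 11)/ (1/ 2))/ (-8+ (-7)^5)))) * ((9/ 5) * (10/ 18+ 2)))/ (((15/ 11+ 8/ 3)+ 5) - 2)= -77993575/ 928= -84044.80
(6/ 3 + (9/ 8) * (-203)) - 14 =-1923/ 8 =-240.38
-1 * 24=-24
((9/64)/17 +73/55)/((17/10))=79919/101728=0.79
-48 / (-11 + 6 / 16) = 384 / 85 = 4.52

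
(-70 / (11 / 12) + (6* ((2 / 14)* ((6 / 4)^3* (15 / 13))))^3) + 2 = -19721201867 / 530513984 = -37.17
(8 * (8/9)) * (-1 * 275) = -17600/9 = -1955.56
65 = 65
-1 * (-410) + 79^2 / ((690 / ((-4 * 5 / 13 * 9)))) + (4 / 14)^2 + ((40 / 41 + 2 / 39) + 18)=547597844 / 1802073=303.87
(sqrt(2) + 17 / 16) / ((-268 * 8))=-sqrt(2) / 2144 - 17 / 34304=-0.00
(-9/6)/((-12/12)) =3/2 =1.50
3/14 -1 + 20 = 19.21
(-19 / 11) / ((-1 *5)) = 19 / 55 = 0.35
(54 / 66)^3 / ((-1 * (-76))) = 729 / 101156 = 0.01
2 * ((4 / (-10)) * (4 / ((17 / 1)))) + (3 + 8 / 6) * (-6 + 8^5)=36201962 / 255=141968.48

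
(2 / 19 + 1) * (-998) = -1103.05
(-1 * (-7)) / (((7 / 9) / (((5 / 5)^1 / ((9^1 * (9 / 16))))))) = 16 / 9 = 1.78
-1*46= -46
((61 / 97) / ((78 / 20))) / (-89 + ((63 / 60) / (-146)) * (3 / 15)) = -8906000 / 4915709643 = -0.00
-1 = -1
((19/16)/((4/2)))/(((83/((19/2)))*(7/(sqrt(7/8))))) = 361*sqrt(14)/148736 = 0.01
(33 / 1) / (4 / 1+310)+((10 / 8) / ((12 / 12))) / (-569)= 36769 / 357332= 0.10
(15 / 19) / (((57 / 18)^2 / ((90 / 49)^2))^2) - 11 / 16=-136609063504289 / 228387487860784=-0.60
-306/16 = -153/8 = -19.12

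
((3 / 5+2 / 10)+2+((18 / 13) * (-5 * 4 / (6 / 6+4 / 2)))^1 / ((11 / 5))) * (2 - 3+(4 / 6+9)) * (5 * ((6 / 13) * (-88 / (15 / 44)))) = 1405184 / 195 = 7206.07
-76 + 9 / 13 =-979 / 13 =-75.31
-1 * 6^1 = -6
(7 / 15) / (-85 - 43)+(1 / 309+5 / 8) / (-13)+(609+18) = 1611808147 / 2570880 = 626.95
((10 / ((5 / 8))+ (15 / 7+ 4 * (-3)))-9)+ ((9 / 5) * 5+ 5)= 78 / 7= 11.14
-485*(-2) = 970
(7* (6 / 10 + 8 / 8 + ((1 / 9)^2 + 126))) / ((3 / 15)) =361781 / 81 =4466.43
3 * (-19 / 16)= -57 / 16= -3.56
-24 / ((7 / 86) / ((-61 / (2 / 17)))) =1070184 / 7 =152883.43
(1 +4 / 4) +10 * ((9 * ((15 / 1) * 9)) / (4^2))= 6091 / 8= 761.38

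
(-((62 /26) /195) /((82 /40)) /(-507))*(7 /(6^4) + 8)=321625 /3414638916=0.00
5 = 5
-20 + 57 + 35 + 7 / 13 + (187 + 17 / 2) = 268.04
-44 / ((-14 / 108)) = 2376 / 7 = 339.43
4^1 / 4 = 1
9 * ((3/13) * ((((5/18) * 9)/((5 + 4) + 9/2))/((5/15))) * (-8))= -120/13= -9.23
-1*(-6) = 6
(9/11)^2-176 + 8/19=-402117/2299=-174.91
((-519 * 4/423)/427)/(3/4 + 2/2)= -2768/421449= -0.01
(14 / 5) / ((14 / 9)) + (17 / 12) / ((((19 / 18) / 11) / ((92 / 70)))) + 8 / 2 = 3352 / 133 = 25.20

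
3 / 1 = 3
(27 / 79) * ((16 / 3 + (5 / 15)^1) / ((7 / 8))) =2.21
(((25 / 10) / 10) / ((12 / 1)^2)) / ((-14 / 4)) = -1 / 2016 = -0.00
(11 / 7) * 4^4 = 2816 / 7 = 402.29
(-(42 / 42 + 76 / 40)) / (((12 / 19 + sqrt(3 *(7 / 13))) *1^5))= 14326 / 9515-10469 *sqrt(273) / 57090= -1.52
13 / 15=0.87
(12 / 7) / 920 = 3 / 1610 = 0.00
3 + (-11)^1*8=-85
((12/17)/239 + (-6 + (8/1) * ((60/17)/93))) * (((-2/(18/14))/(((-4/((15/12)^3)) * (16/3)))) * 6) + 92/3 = 4991688487/193463808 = 25.80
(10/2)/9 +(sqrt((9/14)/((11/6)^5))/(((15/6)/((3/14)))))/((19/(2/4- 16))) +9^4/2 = 3281.04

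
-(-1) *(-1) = -1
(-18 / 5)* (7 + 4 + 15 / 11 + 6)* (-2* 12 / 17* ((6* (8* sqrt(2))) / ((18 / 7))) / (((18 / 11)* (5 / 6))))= 542976* sqrt(2) / 425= 1806.79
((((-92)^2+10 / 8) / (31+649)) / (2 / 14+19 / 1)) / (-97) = -237027 / 35354560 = -0.01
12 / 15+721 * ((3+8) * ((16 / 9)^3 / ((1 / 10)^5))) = 16242688002916 / 3645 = 4456155830.70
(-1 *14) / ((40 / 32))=-56 / 5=-11.20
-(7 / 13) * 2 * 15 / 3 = -70 / 13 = -5.38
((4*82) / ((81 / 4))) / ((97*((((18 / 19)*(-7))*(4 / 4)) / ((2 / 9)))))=-0.01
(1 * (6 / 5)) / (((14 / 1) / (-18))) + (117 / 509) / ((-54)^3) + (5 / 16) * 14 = 2.83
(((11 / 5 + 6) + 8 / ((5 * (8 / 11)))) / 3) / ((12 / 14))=182 / 45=4.04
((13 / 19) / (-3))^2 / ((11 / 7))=1183 / 35739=0.03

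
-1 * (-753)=753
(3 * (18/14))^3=19683/343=57.38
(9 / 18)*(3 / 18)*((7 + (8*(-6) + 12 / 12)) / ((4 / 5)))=-25 / 6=-4.17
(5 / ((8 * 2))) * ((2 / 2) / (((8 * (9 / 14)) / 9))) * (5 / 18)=175 / 1152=0.15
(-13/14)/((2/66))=-429/14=-30.64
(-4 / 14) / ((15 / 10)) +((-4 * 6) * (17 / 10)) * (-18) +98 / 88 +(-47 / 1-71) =2852033 / 4620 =617.32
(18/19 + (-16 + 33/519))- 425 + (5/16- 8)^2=-320509441/841472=-380.89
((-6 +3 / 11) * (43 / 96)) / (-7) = 129 / 352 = 0.37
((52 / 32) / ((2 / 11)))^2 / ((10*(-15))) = -0.53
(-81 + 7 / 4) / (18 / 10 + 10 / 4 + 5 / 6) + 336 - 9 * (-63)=273369 / 308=887.56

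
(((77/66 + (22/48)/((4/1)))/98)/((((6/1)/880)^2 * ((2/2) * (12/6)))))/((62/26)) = 1612325/27342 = 58.97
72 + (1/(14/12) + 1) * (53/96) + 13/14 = 49697/672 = 73.95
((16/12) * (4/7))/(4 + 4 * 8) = 0.02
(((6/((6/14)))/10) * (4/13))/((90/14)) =196/2925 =0.07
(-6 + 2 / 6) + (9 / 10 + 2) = -83 / 30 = -2.77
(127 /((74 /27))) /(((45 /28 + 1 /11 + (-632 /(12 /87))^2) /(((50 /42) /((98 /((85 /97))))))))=1781175 /75812217629561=0.00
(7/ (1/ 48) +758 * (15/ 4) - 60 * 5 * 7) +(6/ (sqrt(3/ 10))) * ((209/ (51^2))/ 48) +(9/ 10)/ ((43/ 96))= 209 * sqrt(30)/ 62424 +464619/ 430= 1080.53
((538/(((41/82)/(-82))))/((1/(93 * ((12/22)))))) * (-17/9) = 92996528/11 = 8454229.82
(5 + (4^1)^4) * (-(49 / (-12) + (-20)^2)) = -413337 / 4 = -103334.25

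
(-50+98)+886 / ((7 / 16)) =14512 / 7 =2073.14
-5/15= -1/3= -0.33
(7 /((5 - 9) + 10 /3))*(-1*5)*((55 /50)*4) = 231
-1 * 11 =-11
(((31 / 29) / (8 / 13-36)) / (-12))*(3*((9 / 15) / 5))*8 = 1209 / 166750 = 0.01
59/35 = 1.69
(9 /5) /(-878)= -9 /4390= -0.00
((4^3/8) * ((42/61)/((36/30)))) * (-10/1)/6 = -1400/183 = -7.65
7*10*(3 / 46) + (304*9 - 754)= 45691 / 23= 1986.57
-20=-20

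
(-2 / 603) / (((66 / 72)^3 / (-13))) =4992 / 89177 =0.06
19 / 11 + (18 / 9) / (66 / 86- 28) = 21303 / 12881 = 1.65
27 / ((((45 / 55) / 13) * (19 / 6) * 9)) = 286 / 19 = 15.05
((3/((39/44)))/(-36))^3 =-1331/1601613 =-0.00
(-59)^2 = 3481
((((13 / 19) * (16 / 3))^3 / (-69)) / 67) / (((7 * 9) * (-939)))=8998912 / 50647102217523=0.00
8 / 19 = 0.42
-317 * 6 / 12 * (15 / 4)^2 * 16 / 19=-71325 / 38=-1876.97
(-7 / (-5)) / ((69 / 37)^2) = 9583 / 23805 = 0.40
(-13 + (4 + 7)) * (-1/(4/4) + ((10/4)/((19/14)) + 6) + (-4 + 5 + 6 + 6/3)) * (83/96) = -24983/912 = -27.39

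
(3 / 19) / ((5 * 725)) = 3 / 68875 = 0.00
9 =9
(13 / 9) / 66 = 13 / 594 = 0.02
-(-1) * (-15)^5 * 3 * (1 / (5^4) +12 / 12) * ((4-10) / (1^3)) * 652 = 8926284240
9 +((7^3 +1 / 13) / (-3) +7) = -3836 / 39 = -98.36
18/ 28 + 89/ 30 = 379/ 105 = 3.61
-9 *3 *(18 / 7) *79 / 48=-6399 / 56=-114.27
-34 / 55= -0.62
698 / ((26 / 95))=33155 / 13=2550.38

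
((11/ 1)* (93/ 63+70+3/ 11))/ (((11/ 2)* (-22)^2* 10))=0.03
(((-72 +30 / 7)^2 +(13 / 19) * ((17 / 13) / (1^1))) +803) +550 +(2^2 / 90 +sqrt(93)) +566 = 6514.81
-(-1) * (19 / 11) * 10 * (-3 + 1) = -380 / 11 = -34.55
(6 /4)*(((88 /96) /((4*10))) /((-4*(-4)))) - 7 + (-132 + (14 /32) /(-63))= -6405341 /46080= -139.00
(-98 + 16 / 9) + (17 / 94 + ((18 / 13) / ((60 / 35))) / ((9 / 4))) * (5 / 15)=-352091 / 3666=-96.04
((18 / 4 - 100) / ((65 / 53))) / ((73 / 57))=-577011 / 9490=-60.80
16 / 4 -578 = -574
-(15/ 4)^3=-3375/ 64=-52.73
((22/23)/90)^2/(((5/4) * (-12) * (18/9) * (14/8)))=-242/112478625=-0.00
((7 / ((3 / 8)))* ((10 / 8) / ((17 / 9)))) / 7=30 / 17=1.76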